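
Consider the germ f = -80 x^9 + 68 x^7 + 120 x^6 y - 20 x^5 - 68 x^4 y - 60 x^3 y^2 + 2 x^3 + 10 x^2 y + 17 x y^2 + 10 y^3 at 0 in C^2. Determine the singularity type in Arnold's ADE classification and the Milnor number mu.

Type D_{4}, Milnor number mu = 4.

The Hessian of f at 0 has rank 0. Corank 2; j^3 = (x + 2*y)*(2*x^2 + 6*x*y + 5*y^2) splits into three distinct lines over C (the quadratic factor has nonzero discriminant), so D_4.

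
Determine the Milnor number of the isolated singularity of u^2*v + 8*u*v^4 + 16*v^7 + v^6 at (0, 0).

7

The Hessian of f at 0 has rank 0. Corank 2; j^3 = u^2*v has shape L^2 M (L != M), so D-series; mu = 7 gives D_7.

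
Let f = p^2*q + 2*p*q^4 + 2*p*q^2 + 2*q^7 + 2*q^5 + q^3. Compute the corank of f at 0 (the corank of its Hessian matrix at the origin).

2

Hessian at 0 has rank 0.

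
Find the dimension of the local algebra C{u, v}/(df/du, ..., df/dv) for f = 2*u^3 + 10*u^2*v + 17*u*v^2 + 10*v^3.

The Hessian of f at 0 has rank 0. Corank 2; j^3 = (u + 2*v)*(2*u^2 + 6*u*v + 5*v^2) splits into three distinct lines over C (the quadratic factor has nonzero discriminant), so D_4.

4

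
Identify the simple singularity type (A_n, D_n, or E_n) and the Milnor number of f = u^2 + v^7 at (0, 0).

Type A6, Milnor number mu = 6.

The Hessian of f at 0 is [[2, 0], [0, 0]] with rank 1, so corank 1. A Groebner basis of the Jacobian ideal J(f) in C{u,v} is {v^6, u}; counting standard monomials gives mu = 6. Corank 1: A-series; mu = 6 gives A_6.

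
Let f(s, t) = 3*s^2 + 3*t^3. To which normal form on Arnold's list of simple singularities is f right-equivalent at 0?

A_2

The Hessian of f at 0 has rank 1. Corank 1: A-series; mu = 2 gives A_2.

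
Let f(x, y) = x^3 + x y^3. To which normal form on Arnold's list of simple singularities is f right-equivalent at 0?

E_7

The Hessian of f at 0 is [[0, 0], [0, 0]] with rank 0, so corank 2. A Groebner basis of the Jacobian ideal J(f) in C{x,y} is {x^3, x*y^2, 3*x^2 + y^3}; counting standard monomials gives mu = 7. Corank 2; j^3 = x^3 is a perfect cube, so E-series; the 4-jet and mu = 7 give E_7.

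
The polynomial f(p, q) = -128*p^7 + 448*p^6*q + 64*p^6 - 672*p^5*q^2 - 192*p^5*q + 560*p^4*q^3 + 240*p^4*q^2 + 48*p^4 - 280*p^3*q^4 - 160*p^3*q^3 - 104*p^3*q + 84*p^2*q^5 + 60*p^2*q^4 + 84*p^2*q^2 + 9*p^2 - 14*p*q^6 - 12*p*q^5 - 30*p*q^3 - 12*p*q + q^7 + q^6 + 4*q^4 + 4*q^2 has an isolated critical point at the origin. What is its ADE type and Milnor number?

The Hessian of f at 0 has rank 1. Corank 1: A-series; mu = 6 gives A_6.

Type A_{6}, Milnor number mu = 6.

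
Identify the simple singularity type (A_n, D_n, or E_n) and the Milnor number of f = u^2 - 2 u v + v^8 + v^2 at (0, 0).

Type A_{7}, Milnor number mu = 7.

The Hessian of f at 0 is [[2, -2], [-2, 2]] with rank 1, so corank 1. A Groebner basis of the Jacobian ideal J(f) in C{u,v} is {v^7, u - v}; counting standard monomials gives mu = 7. Corank 1: A-series; mu = 7 gives A_7.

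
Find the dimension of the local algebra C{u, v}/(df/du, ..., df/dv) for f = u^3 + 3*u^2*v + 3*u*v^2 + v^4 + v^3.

6

The Hessian of f at 0 is [[0, 0], [0, 0]] with rank 0, so corank 2. A Groebner basis of the Jacobian ideal J(f) in C{u,v} is {v^3, u^2 + 2*u*v + v^2}; counting standard monomials gives mu = 6. Corank 2; j^3 = (u + v)^3 is a perfect cube, so E-series; the 4-jet and mu = 6 give E_6.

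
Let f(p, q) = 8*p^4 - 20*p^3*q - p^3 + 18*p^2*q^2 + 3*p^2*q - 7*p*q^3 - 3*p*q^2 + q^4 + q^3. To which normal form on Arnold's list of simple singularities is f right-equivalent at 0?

E_{7}

The Hessian of f at 0 has rank 0. Corank 2; j^3 = -(p - q)^3 is a perfect cube, so E-series; the 4-jet and mu = 7 give E_7.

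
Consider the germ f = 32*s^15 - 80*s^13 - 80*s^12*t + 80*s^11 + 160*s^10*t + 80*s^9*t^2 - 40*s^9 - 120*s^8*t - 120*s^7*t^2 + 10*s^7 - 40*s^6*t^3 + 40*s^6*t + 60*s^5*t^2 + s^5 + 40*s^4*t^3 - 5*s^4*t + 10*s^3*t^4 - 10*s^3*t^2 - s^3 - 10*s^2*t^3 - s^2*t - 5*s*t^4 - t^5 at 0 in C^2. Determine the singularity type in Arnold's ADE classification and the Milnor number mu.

Type D_6, Milnor number mu = 6.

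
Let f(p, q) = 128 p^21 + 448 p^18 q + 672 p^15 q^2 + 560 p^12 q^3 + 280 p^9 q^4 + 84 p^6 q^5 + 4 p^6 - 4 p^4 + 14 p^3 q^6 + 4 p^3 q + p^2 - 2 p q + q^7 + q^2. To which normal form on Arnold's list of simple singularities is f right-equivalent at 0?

The Hessian of f at 0 has rank 1. Corank 1: A-series; mu = 6 gives A_6.

A6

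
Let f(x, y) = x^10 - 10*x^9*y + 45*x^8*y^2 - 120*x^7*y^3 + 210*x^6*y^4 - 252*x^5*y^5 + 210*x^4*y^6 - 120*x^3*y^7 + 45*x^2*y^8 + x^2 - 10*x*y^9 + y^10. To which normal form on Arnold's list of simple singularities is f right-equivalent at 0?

A_9

The Hessian of f at 0 is [[2, 0], [0, 0]] with rank 1, so corank 1. A Groebner basis of the Jacobian ideal J(f) in C{x,y} is {y^9, x}; counting standard monomials gives mu = 9. Corank 1: A-series; mu = 9 gives A_9.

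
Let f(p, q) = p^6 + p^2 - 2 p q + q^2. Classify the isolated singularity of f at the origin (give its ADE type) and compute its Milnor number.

Type A5, Milnor number mu = 5.

The Hessian of f at 0 is [[2, -2], [-2, 2]] with rank 1, so corank 1. A Groebner basis of the Jacobian ideal J(f) in C{p,q} is {q^5, p - q}; counting standard monomials gives mu = 5. Corank 1: A-series; mu = 5 gives A_5.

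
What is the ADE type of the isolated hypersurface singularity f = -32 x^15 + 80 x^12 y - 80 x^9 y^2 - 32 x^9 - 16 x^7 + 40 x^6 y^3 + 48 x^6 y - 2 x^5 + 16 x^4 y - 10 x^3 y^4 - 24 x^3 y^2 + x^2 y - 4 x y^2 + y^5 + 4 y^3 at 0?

The Hessian of f at 0 has rank 0. Corank 2; j^3 = y*(x - 2*y)^2 has shape L^2 M (L != M), so D-series; mu = 6 gives D_6.

D_6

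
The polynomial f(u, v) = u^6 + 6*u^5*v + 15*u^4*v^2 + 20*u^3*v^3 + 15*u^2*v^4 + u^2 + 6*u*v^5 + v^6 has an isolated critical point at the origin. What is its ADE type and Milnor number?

Type A_{5}, Milnor number mu = 5.

The Hessian of f at 0 is [[2, 0], [0, 0]] with rank 1, so corank 1. A Groebner basis of the Jacobian ideal J(f) in C{u,v} is {v^5, u}; counting standard monomials gives mu = 5. Corank 1: A-series; mu = 5 gives A_5.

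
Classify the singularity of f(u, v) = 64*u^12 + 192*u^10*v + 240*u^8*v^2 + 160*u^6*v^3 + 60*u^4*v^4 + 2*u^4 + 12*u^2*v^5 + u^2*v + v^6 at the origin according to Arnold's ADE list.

The Hessian of f at 0 has rank 0. Corank 2; j^3 = u^2*v has shape L^2 M (L != M), so D-series; mu = 7 gives D_7.

D_7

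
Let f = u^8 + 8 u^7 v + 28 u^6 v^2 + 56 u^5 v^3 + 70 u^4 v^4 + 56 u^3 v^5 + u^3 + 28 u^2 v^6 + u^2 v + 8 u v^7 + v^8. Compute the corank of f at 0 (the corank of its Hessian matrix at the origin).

2

Hessian at 0 has rank 0.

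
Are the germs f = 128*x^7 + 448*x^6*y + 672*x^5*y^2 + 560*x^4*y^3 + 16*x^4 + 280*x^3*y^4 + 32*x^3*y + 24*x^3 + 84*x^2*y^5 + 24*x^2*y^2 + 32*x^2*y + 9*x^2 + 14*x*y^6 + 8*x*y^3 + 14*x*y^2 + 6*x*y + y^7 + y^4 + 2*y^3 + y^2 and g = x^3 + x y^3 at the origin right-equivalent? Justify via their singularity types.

No.

The Hessian of f at 0 has rank 1. Corank 1: A-series; mu = 6 gives A_6. The Hessian of g at 0 has rank 0. Corank 2; j^3 = x^3 is a perfect cube, so E-series; the 4-jet and mu = 7 give E_7. f is A_6 but g is E_7, hence not right-equivalent.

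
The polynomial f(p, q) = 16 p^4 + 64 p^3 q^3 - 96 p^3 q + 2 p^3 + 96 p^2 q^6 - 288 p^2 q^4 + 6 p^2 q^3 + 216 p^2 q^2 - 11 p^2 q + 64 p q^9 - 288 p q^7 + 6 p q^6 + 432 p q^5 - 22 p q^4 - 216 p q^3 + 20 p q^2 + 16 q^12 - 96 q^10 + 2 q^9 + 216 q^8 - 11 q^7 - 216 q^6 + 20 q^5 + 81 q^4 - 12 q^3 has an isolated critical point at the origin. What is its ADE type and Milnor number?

Type D_{5}, Milnor number mu = 5.

The Hessian of f at 0 has rank 0. Corank 2; j^3 = (p - 2*q)^2*(2*p - 3*q) has shape L^2 M (L != M), so D-series; mu = 5 gives D_5.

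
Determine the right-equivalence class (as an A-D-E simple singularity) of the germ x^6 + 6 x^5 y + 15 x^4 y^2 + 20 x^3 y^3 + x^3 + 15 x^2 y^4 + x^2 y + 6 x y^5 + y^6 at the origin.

D_7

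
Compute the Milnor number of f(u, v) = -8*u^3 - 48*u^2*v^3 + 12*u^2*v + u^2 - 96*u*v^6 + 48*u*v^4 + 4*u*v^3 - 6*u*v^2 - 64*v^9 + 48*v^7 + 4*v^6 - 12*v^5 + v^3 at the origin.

The Hessian of f at 0 has rank 1. Corank 1: A-series; mu = 2 gives A_2.

2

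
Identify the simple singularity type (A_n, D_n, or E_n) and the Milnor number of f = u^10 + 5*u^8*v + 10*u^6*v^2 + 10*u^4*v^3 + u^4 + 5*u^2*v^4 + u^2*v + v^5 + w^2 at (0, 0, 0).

Type D6, Milnor number mu = 6.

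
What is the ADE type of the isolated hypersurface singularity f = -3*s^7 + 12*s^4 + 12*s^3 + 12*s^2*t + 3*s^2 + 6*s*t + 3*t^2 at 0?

A6

The Hessian of f at 0 has rank 1. Corank 1: A-series; mu = 6 gives A_6.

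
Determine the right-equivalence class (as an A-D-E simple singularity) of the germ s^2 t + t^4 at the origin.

D_{5}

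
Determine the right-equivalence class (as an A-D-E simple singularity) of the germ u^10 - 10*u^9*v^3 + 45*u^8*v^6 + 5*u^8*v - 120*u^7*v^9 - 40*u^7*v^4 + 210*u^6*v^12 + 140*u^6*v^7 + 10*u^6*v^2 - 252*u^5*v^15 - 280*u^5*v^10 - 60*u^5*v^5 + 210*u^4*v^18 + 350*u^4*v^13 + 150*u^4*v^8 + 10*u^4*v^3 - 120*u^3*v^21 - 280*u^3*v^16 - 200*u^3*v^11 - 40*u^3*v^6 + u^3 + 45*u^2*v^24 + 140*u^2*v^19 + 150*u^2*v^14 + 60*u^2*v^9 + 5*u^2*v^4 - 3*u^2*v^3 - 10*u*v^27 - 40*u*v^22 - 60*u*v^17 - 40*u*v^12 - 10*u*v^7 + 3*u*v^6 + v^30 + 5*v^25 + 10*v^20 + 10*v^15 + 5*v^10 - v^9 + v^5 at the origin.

E8

The Hessian of f at 0 is [[0, 0], [0, 0]] with rank 0, so corank 2. A Groebner basis of the Jacobian ideal J(f) in C{u,v} is {-u^2/2 + u*v^3, v^4, u^3, u^2*v}; counting standard monomials gives mu = 8. Corank 2; j^3 = u^3 is a perfect cube, so E-series; the 5-jet and mu = 8 give E_8.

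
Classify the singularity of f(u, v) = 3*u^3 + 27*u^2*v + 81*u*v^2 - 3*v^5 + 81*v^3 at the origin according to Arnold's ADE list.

The Hessian of f at 0 has rank 0. Corank 2; j^3 = 3*(u + 3*v)^3 is a perfect cube, so E-series; the 5-jet and mu = 8 give E_8.

E8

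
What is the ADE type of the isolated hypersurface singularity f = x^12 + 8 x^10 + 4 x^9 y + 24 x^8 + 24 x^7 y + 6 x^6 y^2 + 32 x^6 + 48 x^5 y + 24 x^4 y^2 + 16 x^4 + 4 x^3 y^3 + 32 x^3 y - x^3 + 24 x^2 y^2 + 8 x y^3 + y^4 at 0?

E_{6}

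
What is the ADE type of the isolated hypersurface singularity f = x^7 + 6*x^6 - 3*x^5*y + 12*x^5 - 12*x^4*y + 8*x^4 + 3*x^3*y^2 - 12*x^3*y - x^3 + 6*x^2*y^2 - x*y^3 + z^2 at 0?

The Hessian of f at 0 is [[0, 0, 0], [0, 0, 0], [0, 0, 2]] with rank 1, so corank 2. A Groebner basis of the Jacobian ideal J(f) in C{x,y,z} is {3*x^2/4 + y^4 + y^3/4, x^3, x^2*y - x^2/4 - y^3/12, -x^2 + x*y^2 - y^3/3, z}; counting standard monomials gives mu = 7. Corank 2; j^3 = -x^3 is a perfect cube, so E-series; the 4-jet and mu = 7 give E_7.

E7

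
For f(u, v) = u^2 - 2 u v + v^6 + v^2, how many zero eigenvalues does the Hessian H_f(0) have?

1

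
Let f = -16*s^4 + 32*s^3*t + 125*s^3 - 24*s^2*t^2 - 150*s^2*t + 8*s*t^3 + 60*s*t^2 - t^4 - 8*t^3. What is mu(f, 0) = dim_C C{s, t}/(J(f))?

6

The Hessian of f at 0 is [[0, 0], [0, 0]] with rank 0, so corank 2. A Groebner basis of the Jacobian ideal J(f) in C{s,t} is {t^4, s*t^2 - 13*t^3/30, s^2 - 4*s*t/5 + 4*t^2/25}; counting standard monomials gives mu = 6. Corank 2; j^3 = (5*s - 2*t)^3 is a perfect cube, so E-series; the 4-jet and mu = 6 give E_6.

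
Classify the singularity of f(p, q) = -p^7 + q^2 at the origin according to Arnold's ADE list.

A6

The Hessian of f at 0 is [[0, 0], [0, 2]] with rank 1, so corank 1. A Groebner basis of the Jacobian ideal J(f) in C{p,q} is {p^6, q}; counting standard monomials gives mu = 6. Corank 1: A-series; mu = 6 gives A_6.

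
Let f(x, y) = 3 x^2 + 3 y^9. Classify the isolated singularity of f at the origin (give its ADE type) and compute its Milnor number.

Type A_8, Milnor number mu = 8.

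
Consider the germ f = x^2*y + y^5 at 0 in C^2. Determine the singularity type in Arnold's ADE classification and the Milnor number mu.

Type D_6, Milnor number mu = 6.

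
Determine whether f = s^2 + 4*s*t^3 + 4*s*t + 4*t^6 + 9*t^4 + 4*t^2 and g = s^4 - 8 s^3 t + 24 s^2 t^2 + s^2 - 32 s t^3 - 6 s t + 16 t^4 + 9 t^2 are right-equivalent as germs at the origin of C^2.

Yes.

The Hessian of f at 0 has rank 1. Corank 1: A-series; mu = 3 gives A_3. The Hessian of g at 0 has rank 1. Corank 1: A-series; mu = 3 gives A_3. Both have type A_3, hence right-equivalent.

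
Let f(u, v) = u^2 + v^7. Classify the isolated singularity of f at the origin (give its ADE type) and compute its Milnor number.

The Hessian of f at 0 has rank 1. Corank 1: A-series; mu = 6 gives A_6.

Type A_{6}, Milnor number mu = 6.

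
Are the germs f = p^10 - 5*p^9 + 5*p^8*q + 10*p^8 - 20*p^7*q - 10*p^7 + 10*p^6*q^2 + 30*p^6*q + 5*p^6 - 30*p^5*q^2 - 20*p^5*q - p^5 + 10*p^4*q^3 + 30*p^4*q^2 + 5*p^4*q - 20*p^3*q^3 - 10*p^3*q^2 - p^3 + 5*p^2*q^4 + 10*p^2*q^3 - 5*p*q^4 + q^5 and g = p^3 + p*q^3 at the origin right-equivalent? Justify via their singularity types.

No.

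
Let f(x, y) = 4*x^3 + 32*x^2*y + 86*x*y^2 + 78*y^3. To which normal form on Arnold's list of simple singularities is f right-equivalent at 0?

D4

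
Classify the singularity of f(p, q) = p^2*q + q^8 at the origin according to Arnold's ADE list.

D_9

The Hessian of f at 0 has rank 0. Corank 2; j^3 = p^2*q has shape L^2 M (L != M), so D-series; mu = 9 gives D_9.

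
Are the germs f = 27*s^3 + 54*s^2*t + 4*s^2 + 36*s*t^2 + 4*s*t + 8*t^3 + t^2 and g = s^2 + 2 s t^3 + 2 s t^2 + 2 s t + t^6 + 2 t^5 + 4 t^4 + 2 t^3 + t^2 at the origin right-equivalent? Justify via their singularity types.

No.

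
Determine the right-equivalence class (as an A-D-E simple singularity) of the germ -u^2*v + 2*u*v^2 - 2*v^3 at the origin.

D_4

The Hessian of f at 0 is [[0, 0], [0, 0]] with rank 0, so corank 2. A Groebner basis of the Jacobian ideal J(f) in C{u,v} is {v^3, u^2 + 2*v^2, u*v - v^2}; counting standard monomials gives mu = 4. Corank 2; j^3 = -v*(u^2 - 2*u*v + 2*v^2) splits into three distinct lines over C (the quadratic factor has nonzero discriminant), so D_4.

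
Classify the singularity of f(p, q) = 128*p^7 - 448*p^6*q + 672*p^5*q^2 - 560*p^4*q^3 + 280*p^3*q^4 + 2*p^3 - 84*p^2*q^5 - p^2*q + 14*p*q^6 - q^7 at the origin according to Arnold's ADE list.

D_{8}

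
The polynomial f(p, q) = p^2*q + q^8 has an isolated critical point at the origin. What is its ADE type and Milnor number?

Type D9, Milnor number mu = 9.

The Hessian of f at 0 has rank 0. Corank 2; j^3 = p^2*q has shape L^2 M (L != M), so D-series; mu = 9 gives D_9.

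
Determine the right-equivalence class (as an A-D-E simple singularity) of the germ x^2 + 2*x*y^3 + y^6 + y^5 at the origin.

A_4

The Hessian of f at 0 has rank 1. Corank 1: A-series; mu = 4 gives A_4.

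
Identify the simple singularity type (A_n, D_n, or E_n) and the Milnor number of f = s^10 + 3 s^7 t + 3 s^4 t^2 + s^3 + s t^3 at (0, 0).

Type E_{7}, Milnor number mu = 7.

The Hessian of f at 0 has rank 0. Corank 2; j^3 = s^3 is a perfect cube, so E-series; the 4-jet and mu = 7 give E_7.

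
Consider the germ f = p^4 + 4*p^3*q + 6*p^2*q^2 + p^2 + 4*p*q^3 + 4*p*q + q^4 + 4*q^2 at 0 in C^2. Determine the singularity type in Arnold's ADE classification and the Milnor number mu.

The Hessian of f at 0 has rank 1. Corank 1: A-series; mu = 3 gives A_3.

Type A3, Milnor number mu = 3.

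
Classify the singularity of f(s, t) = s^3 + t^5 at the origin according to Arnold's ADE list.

E_{8}

The Hessian of f at 0 has rank 0. Corank 2; j^3 = s^3 is a perfect cube, so E-series; the 5-jet and mu = 8 give E_8.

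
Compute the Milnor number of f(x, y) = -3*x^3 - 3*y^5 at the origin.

The Hessian of f at 0 is [[0, 0], [0, 0]] with rank 0, so corank 2. A Groebner basis of the Jacobian ideal J(f) in C{x,y} is {y^4, x^2}; counting standard monomials gives mu = 8. Corank 2; j^3 = -3*x^3 is a perfect cube, so E-series; the 5-jet and mu = 8 give E_8.

8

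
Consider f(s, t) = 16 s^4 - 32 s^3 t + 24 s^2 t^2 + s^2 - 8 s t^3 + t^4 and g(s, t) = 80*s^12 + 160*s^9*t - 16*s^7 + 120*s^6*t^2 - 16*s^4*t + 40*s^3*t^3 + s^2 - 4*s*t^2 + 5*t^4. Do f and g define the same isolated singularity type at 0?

Yes.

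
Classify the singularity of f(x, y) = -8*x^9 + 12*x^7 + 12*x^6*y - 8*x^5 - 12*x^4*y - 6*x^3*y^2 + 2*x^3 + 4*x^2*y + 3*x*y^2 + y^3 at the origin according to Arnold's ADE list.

D_4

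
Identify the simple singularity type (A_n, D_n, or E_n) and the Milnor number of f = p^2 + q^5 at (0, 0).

Type A_{4}, Milnor number mu = 4.

The Hessian of f at 0 has rank 1. Corank 1: A-series; mu = 4 gives A_4.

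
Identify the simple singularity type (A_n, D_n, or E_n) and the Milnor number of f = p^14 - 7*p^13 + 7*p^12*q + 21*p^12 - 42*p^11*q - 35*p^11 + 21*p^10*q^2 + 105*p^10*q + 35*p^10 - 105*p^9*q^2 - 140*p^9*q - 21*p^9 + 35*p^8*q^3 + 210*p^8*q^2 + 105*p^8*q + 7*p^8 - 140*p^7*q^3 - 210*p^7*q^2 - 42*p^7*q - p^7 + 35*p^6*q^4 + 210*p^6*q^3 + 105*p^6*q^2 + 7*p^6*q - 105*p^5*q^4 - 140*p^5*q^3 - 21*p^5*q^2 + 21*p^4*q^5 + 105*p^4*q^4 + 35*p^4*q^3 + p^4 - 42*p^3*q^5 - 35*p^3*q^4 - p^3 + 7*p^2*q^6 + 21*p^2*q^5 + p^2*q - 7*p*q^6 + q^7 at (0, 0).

Type D_{8}, Milnor number mu = 8.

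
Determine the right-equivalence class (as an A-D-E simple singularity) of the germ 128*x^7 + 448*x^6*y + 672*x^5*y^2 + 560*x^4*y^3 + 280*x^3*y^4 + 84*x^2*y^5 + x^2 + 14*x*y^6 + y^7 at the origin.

A6

The Hessian of f at 0 has rank 1. Corank 1: A-series; mu = 6 gives A_6.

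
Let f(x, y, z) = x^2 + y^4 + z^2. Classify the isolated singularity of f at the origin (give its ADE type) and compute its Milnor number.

The Hessian of f at 0 has rank 2. Corank 1: A-series; mu = 3 gives A_3.

Type A_3, Milnor number mu = 3.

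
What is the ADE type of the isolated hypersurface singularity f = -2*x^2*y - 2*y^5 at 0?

D6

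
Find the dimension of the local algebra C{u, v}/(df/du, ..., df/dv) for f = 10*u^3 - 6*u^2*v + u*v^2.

4

The Hessian of f at 0 has rank 0. Corank 2; j^3 = u*(10*u^2 - 6*u*v + v^2) splits into three distinct lines over C (the quadratic factor has nonzero discriminant), so D_4.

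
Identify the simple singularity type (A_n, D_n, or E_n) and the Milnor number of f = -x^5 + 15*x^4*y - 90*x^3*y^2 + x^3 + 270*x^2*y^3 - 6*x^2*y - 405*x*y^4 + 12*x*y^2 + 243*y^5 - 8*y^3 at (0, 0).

The Hessian of f at 0 has rank 0. Corank 2; j^3 = (x - 2*y)^3 is a perfect cube, so E-series; the 5-jet and mu = 8 give E_8.

Type E8, Milnor number mu = 8.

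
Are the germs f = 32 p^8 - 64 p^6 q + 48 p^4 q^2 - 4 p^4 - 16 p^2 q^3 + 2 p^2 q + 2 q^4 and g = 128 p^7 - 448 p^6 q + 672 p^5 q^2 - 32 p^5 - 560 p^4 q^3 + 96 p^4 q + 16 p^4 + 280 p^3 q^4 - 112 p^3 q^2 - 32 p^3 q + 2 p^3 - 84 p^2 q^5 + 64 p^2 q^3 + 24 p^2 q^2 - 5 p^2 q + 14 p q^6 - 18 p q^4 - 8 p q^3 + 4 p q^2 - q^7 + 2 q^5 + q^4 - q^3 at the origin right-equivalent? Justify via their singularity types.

The Hessian of f at 0 is [[0, 0], [0, 0]] with rank 0, so corank 2. A Groebner basis of the Jacobian ideal J(f) in C{p,q} is {p^3, p^2/4 + q^3, p*q}; counting standard monomials gives mu = 5. Corank 2; j^3 = 2*p^2*q has shape L^2 M (L != M), so D-series; mu = 5 gives D_5. The Hessian of g at 0 is [[0, 0], [0, 0]] with rank 0, so corank 2. A Groebner basis of the Jacobian ideal J(g) in C{p,q} is {p*q^2 - p*q/8 + q^2/8, -p*q/8 + q^3 + q^2/8, p^2 - 3*p*q/2 + q^2/2}; counting standard monomials gives mu = 5. Corank 2; j^3 = (p - q)^2*(2*p - q) has shape L^2 M (L != M), so D-series; mu = 5 gives D_5. Both have type D_5, hence right-equivalent.

Yes.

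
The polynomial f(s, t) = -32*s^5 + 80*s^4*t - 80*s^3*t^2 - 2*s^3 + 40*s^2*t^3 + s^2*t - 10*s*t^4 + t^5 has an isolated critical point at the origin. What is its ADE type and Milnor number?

Type D6, Milnor number mu = 6.

The Hessian of f at 0 is [[0, 0], [0, 0]] with rank 0, so corank 2. A Groebner basis of the Jacobian ideal J(f) in C{s,t} is {s*t/10 + t^4, s*t^2, s^2 - s*t/2}; counting standard monomials gives mu = 6. Corank 2; j^3 = -s^2*(2*s - t) has shape L^2 M (L != M), so D-series; mu = 6 gives D_6.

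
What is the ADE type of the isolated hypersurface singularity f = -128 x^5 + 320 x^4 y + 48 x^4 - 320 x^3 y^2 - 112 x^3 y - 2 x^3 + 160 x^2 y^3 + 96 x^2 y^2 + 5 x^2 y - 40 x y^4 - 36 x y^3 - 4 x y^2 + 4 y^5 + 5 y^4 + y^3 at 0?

D5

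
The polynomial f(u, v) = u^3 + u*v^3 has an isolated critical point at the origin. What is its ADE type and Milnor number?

Type E_{7}, Milnor number mu = 7.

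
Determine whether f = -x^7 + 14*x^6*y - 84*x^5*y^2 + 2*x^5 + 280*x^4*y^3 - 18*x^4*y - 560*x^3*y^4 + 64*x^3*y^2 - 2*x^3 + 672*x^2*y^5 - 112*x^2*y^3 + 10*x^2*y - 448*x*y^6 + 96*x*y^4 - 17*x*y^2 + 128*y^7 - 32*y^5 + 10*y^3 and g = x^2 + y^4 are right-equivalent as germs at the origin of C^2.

No.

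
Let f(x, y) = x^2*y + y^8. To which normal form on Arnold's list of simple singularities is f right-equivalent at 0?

D_9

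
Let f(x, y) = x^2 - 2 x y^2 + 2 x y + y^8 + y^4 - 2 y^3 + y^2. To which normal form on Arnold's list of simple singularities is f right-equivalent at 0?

The Hessian of f at 0 is [[2, 2], [2, 2]] with rank 1, so corank 1. A Groebner basis of the Jacobian ideal J(f) in C{x,y} is {x^4 - 6*x^3 - 14*x^2*y - 11*x^2 - 14*x*y - 3*x - 3*y, x^3*y + 3*x^3 + 6*x^2*y + 4*x^2 + 5*x*y + x + y, -x + y^2 - y}; counting standard monomials gives mu = 7. Corank 1: A-series; mu = 7 gives A_7.

A_{7}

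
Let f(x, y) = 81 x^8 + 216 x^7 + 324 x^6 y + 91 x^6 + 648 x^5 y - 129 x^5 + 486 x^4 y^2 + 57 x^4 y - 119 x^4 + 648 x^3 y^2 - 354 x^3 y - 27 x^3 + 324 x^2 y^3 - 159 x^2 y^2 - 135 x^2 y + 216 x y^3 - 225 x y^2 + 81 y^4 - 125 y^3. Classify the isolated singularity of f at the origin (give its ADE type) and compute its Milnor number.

The Hessian of f at 0 has rank 0. Corank 2; j^3 = -(3*x + 5*y)^3 is a perfect cube, so E-series; the 4-jet and mu = 6 give E_6.

Type E6, Milnor number mu = 6.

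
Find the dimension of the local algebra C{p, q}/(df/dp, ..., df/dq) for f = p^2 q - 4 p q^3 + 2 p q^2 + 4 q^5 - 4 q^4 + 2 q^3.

4

The Hessian of f at 0 is [[0, 0], [0, 0]] with rank 0, so corank 2. A Groebner basis of the Jacobian ideal J(f) in C{p,q} is {q^3, p^2 + 2*q^2, p*q + q^2}; counting standard monomials gives mu = 4. Corank 2; j^3 = q*(p^2 + 2*p*q + 2*q^2) splits into three distinct lines over C (the quadratic factor has nonzero discriminant), so D_4.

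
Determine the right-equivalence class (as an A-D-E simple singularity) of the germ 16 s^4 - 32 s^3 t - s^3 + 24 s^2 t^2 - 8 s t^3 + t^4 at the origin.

The Hessian of f at 0 has rank 0. Corank 2; j^3 = -s^3 is a perfect cube, so E-series; the 4-jet and mu = 6 give E_6.

E_{6}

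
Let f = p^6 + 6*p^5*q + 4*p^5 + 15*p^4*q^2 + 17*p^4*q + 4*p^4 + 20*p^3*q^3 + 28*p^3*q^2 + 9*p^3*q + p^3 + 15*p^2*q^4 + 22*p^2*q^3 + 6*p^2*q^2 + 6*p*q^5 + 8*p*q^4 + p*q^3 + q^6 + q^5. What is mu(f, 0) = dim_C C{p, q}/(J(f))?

7

The Hessian of f at 0 is [[0, 0], [0, 0]] with rank 0, so corank 2. A Groebner basis of the Jacobian ideal J(f) in C{p,q} is {-3*p^2/5 + q^4 - q^3/5, p^3, p^2*q + p^2/5 + q^3/15, p^2/5 + p*q^2 + q^3/15}; counting standard monomials gives mu = 7. Corank 2; j^3 = p^3 is a perfect cube, so E-series; the 4-jet and mu = 7 give E_7.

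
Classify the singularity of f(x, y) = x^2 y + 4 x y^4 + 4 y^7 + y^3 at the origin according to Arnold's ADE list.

The Hessian of f at 0 is [[0, 0], [0, 0]] with rank 0, so corank 2. A Groebner basis of the Jacobian ideal J(f) in C{x,y} is {y^3, x^2 + 3*y^2, x*y}; counting standard monomials gives mu = 4. Corank 2; j^3 = y*(x^2 + y^2) splits into three distinct lines over C (the quadratic factor has nonzero discriminant), so D_4.

D4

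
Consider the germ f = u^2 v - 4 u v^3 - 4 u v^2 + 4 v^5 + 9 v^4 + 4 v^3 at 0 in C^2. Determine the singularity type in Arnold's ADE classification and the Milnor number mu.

Type D5, Milnor number mu = 5.

The Hessian of f at 0 is [[0, 0], [0, 0]] with rank 0, so corank 2. A Groebner basis of the Jacobian ideal J(f) in C{u,v} is {u*v^2 - u*v + 2*v^2, -u*v/2 + v^3 + v^2, u^2 - 2*u*v}; counting standard monomials gives mu = 5. Corank 2; j^3 = v*(u - 2*v)^2 has shape L^2 M (L != M), so D-series; mu = 5 gives D_5.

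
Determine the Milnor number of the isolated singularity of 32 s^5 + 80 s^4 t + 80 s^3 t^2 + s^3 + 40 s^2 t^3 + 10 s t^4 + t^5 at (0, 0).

8

The Hessian of f at 0 is [[0, 0], [0, 0]] with rank 0, so corank 2. A Groebner basis of the Jacobian ideal J(f) in C{s,t} is {t^5, s*t^3 + t^4/8, s^2}; counting standard monomials gives mu = 8. Corank 2; j^3 = s^3 is a perfect cube, so E-series; the 5-jet and mu = 8 give E_8.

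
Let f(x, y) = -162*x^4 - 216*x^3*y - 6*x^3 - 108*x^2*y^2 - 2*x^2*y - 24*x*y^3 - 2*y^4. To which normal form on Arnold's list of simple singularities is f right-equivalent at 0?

The Hessian of f at 0 has rank 0. Corank 2; j^3 = -2*x^2*(3*x + y) has shape L^2 M (L != M), so D-series; mu = 5 gives D_5.

D_{5}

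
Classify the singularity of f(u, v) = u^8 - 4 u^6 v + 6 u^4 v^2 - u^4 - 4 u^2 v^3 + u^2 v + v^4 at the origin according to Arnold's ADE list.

D_5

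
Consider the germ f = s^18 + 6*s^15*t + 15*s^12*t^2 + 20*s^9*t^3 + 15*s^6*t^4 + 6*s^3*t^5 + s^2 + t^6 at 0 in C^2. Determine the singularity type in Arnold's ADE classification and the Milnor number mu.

Type A5, Milnor number mu = 5.

The Hessian of f at 0 is [[2, 0], [0, 0]] with rank 1, so corank 1. A Groebner basis of the Jacobian ideal J(f) in C{s,t} is {t^5, s}; counting standard monomials gives mu = 5. Corank 1: A-series; mu = 5 gives A_5.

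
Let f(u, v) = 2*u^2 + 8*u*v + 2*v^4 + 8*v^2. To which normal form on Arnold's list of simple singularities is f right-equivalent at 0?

The Hessian of f at 0 has rank 1. Corank 1: A-series; mu = 3 gives A_3.

A_3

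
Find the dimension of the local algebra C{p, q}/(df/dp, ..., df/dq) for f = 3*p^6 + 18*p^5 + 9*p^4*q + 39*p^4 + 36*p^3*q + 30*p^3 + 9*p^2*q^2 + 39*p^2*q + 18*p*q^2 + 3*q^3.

4

The Hessian of f at 0 has rank 0. Corank 2; j^3 = 3*(2*p + q)*(5*p^2 + 4*p*q + q^2) splits into three distinct lines over C (the quadratic factor has nonzero discriminant), so D_4.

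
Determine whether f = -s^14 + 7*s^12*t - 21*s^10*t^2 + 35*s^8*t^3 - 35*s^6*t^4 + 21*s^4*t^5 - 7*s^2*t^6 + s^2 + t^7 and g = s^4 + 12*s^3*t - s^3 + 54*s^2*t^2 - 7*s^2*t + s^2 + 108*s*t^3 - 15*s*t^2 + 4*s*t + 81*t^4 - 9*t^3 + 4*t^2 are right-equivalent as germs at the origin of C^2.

The Hessian of f at 0 has rank 1. Corank 1: A-series; mu = 6 gives A_6. The Hessian of g at 0 has rank 1. Corank 1: A-series; mu = 2 gives A_2. f is A_6 but g is A_2, hence not right-equivalent.

No.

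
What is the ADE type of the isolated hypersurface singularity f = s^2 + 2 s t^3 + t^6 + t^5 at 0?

A4

The Hessian of f at 0 is [[2, 0], [0, 0]] with rank 1, so corank 1. A Groebner basis of the Jacobian ideal J(f) in C{s,t} is {s + t^3, s^2, s*t}; counting standard monomials gives mu = 4. Corank 1: A-series; mu = 4 gives A_4.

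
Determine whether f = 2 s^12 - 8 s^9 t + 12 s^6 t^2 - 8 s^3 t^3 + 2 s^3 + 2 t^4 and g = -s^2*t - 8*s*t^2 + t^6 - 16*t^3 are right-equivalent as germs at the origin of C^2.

The Hessian of f at 0 has rank 0. Corank 2; j^3 = 2*s^3 is a perfect cube, so E-series; the 4-jet and mu = 6 give E_6. The Hessian of g at 0 has rank 0. Corank 2; j^3 = -t*(s + 4*t)^2 has shape L^2 M (L != M), so D-series; mu = 7 gives D_7. f is E_6 but g is D_7, hence not right-equivalent.

No.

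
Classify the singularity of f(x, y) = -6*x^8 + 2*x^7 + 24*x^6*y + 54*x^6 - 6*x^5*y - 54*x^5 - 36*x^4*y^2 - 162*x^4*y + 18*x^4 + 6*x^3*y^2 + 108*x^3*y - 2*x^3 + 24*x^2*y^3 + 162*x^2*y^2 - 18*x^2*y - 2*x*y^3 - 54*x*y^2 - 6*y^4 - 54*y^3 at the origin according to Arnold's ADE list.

E7

The Hessian of f at 0 is [[0, 0], [0, 0]] with rank 0, so corank 2. A Groebner basis of the Jacobian ideal J(f) in C{x,y} is {-x^2/750 - x*y/125 + y^4 - y^3/2250 - 3*y^2/250, x^3 - 122*x^2/125 - 732*x*y/125 + 10003*y^3/375 - 1098*y^2/125, x^2*y + 487*x^2/2250 + 487*x*y/375 - 60263*y^3/6750 + 487*y^2/250, -9*x^2/250 + x*y^2 - 27*x*y/125 + 747*y^3/250 - 81*y^2/250}; counting standard monomials gives mu = 7. Corank 2; j^3 = -2*(x + 3*y)^3 is a perfect cube, so E-series; the 4-jet and mu = 7 give E_7.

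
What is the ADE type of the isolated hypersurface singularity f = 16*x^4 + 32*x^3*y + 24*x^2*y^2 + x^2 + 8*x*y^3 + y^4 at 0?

A_3

The Hessian of f at 0 is [[2, 0], [0, 0]] with rank 1, so corank 1. A Groebner basis of the Jacobian ideal J(f) in C{x,y} is {y^3, x}; counting standard monomials gives mu = 3. Corank 1: A-series; mu = 3 gives A_3.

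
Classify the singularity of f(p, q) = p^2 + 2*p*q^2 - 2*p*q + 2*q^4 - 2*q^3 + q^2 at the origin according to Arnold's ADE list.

A_3

The Hessian of f at 0 has rank 1. Corank 1: A-series; mu = 3 gives A_3.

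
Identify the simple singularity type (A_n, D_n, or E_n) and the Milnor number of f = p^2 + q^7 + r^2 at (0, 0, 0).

Type A_6, Milnor number mu = 6.

The Hessian of f at 0 has rank 2. Corank 1: A-series; mu = 6 gives A_6.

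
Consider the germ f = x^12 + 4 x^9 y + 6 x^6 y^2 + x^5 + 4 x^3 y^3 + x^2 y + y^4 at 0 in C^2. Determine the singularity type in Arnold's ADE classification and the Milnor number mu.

Type D5, Milnor number mu = 5.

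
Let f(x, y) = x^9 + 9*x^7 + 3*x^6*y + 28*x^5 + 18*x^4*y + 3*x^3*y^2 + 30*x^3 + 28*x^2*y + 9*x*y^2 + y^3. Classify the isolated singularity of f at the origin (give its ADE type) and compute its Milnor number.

The Hessian of f at 0 has rank 0. Corank 2; j^3 = (3*x + y)*(10*x^2 + 6*x*y + y^2) splits into three distinct lines over C (the quadratic factor has nonzero discriminant), so D_4.

Type D_{4}, Milnor number mu = 4.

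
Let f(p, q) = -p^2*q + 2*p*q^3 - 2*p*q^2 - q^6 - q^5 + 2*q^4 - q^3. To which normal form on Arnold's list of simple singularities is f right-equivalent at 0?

D_{7}

The Hessian of f at 0 has rank 0. Corank 2; j^3 = -q*(p + q)^2 has shape L^2 M (L != M), so D-series; mu = 7 gives D_7.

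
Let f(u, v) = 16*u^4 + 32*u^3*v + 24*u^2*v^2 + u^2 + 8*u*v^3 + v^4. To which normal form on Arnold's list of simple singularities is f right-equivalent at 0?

A3

The Hessian of f at 0 has rank 1. Corank 1: A-series; mu = 3 gives A_3.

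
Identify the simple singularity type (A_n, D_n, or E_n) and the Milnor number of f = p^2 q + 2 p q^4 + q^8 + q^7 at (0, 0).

Type D9, Milnor number mu = 9.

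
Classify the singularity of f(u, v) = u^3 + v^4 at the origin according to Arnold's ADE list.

E_6

The Hessian of f at 0 has rank 0. Corank 2; j^3 = u^3 is a perfect cube, so E-series; the 4-jet and mu = 6 give E_6.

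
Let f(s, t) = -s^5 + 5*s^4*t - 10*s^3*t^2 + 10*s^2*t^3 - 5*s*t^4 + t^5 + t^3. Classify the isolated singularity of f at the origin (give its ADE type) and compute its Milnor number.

The Hessian of f at 0 is [[0, 0], [0, 0]] with rank 0, so corank 2. A Groebner basis of the Jacobian ideal J(f) in C{s,t} is {s^4 - 4*s^3*t, t^2}; counting standard monomials gives mu = 8. Corank 2; j^3 = t^3 is a perfect cube, so E-series; the 5-jet and mu = 8 give E_8.

Type E_{8}, Milnor number mu = 8.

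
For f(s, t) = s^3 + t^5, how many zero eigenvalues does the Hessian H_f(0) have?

Hessian at 0 has rank 0.

2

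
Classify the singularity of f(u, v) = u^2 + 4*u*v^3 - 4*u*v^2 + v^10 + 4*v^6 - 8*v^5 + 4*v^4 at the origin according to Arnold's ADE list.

A_{9}

The Hessian of f at 0 is [[2, 0], [0, 0]] with rank 1, so corank 1. A Groebner basis of the Jacobian ideal J(f) in C{u,v} is {u^4 - 2*u^3/3 - 4*u^2*v - 20*u^2/3 + 56*u*v^2/3 + 16*u*v/3 + 16*u/3 - 32*v^2/3, u^3*v + u^3 + 4*u^2*v + 6*u^2 - 16*u*v^2 - 4*u*v - 4*u + 8*v^2, -u^3/6 + u^2*v^2 + u^2*v + 4*u^2/3 - 10*u*v^2/3 - 2*u*v/3 - 2*u/3 + 4*v^2/3, u/2 + v^3 - v^2}; counting standard monomials gives mu = 9. Corank 1: A-series; mu = 9 gives A_9.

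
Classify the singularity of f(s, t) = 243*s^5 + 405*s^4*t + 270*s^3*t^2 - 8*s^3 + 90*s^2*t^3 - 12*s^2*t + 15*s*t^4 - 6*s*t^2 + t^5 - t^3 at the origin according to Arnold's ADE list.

E_{8}

The Hessian of f at 0 has rank 0. Corank 2; j^3 = -(2*s + t)^3 is a perfect cube, so E-series; the 5-jet and mu = 8 give E_8.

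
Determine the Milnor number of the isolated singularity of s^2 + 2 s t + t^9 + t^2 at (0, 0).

8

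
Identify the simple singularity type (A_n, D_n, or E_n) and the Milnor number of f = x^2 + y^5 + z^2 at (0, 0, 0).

The Hessian of f at 0 is [[2, 0, 0], [0, 0, 0], [0, 0, 2]] with rank 2, so corank 1. A Groebner basis of the Jacobian ideal J(f) in C{x,y,z} is {y^4, x, z}; counting standard monomials gives mu = 4. Corank 1: A-series; mu = 4 gives A_4.

Type A_{4}, Milnor number mu = 4.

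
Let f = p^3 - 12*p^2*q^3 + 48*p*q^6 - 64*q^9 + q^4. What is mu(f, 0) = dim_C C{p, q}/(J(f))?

The Hessian of f at 0 has rank 0. Corank 2; j^3 = p^3 is a perfect cube, so E-series; the 4-jet and mu = 6 give E_6.

6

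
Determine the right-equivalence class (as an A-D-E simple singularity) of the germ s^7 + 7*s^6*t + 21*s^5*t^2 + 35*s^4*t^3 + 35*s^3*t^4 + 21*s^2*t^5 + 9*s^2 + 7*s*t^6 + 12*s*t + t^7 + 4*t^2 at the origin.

The Hessian of f at 0 is [[18, 12], [12, 8]] with rank 1, so corank 1. A Groebner basis of the Jacobian ideal J(f) in C{s,t} is {t^6, s + 2*t/3}; counting standard monomials gives mu = 6. Corank 1: A-series; mu = 6 gives A_6.

A6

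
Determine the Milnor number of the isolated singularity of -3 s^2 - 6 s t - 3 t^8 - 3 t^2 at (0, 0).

7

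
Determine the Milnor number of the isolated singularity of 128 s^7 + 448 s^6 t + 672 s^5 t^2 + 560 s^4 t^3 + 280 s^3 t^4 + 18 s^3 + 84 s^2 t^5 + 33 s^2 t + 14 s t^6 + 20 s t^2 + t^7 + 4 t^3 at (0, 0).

8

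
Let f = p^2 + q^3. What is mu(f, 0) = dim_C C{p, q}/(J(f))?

2

The Hessian of f at 0 is [[2, 0], [0, 0]] with rank 1, so corank 1. A Groebner basis of the Jacobian ideal J(f) in C{p,q} is {q^2, p}; counting standard monomials gives mu = 2. Corank 1: A-series; mu = 2 gives A_2.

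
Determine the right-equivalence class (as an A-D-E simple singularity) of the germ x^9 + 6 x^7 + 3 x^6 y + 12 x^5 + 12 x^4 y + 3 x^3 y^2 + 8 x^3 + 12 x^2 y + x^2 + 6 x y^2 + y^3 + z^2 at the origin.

A_2

The Hessian of f at 0 has rank 2. Corank 1: A-series; mu = 2 gives A_2.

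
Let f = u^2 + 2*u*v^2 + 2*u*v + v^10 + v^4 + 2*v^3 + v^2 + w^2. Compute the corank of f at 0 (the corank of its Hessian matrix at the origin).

Hessian at 0 has rank 2.

1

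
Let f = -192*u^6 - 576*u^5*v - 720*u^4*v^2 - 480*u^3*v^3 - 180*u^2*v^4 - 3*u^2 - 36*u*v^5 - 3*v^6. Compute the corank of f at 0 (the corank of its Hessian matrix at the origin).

1

Hessian at 0 has rank 1.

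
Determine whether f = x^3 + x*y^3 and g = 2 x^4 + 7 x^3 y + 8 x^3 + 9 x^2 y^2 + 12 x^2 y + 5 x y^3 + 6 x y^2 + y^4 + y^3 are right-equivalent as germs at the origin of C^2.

Yes.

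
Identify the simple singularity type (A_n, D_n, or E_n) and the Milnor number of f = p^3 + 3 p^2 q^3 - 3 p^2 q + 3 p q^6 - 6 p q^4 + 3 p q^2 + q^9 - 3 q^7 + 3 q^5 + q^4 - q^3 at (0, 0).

Type E_6, Milnor number mu = 6.

The Hessian of f at 0 is [[0, 0], [0, 0]] with rank 0, so corank 2. A Groebner basis of the Jacobian ideal J(f) in C{p,q} is {q^3, p^2 - 2*p*q + q^2}; counting standard monomials gives mu = 6. Corank 2; j^3 = (p - q)^3 is a perfect cube, so E-series; the 4-jet and mu = 6 give E_6.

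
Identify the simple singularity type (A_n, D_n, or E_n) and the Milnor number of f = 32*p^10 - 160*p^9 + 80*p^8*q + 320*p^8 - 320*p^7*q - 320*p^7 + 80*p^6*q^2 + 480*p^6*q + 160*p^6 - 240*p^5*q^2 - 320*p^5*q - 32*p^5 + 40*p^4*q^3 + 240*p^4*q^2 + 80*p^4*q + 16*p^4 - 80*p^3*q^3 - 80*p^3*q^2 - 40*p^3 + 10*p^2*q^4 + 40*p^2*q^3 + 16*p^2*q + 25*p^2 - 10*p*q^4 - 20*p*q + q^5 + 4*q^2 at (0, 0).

Type A_{4}, Milnor number mu = 4.

The Hessian of f at 0 has rank 1. Corank 1: A-series; mu = 4 gives A_4.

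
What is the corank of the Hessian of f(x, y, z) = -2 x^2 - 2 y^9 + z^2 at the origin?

1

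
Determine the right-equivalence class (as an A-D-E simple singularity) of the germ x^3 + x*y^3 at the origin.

The Hessian of f at 0 is [[0, 0], [0, 0]] with rank 0, so corank 2. A Groebner basis of the Jacobian ideal J(f) in C{x,y} is {x^3, x*y^2, 3*x^2 + y^3}; counting standard monomials gives mu = 7. Corank 2; j^3 = x^3 is a perfect cube, so E-series; the 4-jet and mu = 7 give E_7.

E7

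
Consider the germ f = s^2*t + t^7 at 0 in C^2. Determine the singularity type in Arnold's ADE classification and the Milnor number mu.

Type D_{8}, Milnor number mu = 8.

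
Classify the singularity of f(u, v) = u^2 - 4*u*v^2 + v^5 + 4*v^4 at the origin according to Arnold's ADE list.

A_4

The Hessian of f at 0 has rank 1. Corank 1: A-series; mu = 4 gives A_4.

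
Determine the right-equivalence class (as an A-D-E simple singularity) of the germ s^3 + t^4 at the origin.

E_{6}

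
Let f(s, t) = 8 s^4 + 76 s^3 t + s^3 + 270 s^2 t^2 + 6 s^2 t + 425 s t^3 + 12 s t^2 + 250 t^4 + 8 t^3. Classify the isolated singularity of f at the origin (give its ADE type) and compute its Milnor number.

The Hessian of f at 0 is [[0, 0], [0, 0]] with rank 0, so corank 2. A Groebner basis of the Jacobian ideal J(f) in C{s,t} is {3*s^2/4 + 3*s*t + t^4 + t^3/4 + 3*t^2, s^3 + 27*s^2/2 + 54*s*t + 25*t^3/2 + 54*t^2, s^2*t - 17*s^2/4 - 17*s*t - 65*t^3/12 - 17*t^2, s^2 + s*t^2 + 4*s*t + 7*t^3/3 + 4*t^2}; counting standard monomials gives mu = 7. Corank 2; j^3 = (s + 2*t)^3 is a perfect cube, so E-series; the 4-jet and mu = 7 give E_7.

Type E_7, Milnor number mu = 7.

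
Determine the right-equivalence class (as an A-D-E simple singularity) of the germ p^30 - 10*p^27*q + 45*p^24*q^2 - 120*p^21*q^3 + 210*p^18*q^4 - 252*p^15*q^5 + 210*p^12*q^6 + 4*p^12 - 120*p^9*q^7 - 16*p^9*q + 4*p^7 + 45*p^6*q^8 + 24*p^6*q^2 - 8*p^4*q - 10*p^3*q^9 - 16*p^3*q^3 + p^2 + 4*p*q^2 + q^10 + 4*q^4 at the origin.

The Hessian of f at 0 is [[2, 0], [0, 0]] with rank 1, so corank 1. A Groebner basis of the Jacobian ideal J(f) in C{p,q} is {p^4 + p*q/2 + q^3, p^3*q - p/4 - q^2/2, -p^2/4 + q^4, p^2/2 + p*q^2}; counting standard monomials gives mu = 9. Corank 1: A-series; mu = 9 gives A_9.

A_{9}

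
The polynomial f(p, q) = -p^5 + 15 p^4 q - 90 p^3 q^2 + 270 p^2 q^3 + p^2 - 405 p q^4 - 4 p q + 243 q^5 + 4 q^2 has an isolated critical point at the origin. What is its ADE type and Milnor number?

Type A_{4}, Milnor number mu = 4.

The Hessian of f at 0 is [[2, -4], [-4, 8]] with rank 1, so corank 1. A Groebner basis of the Jacobian ideal J(f) in C{p,q} is {q^4, p - 2*q}; counting standard monomials gives mu = 4. Corank 1: A-series; mu = 4 gives A_4.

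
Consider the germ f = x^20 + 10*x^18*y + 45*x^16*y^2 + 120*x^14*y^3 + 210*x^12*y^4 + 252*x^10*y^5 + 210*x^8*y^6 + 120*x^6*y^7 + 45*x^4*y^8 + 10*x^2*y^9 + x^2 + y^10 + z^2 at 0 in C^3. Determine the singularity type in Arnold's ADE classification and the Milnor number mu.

The Hessian of f at 0 has rank 2. Corank 1: A-series; mu = 9 gives A_9.

Type A_9, Milnor number mu = 9.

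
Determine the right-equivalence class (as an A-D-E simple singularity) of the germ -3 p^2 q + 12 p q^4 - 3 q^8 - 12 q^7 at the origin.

D9

The Hessian of f at 0 is [[0, 0], [0, 0]] with rank 0, so corank 2. A Groebner basis of the Jacobian ideal J(f) in C{p,q} is {p^2*q^2, -p^2*q - p^2/2 + p*q^3, -p*q/2 + q^4, p^3}; counting standard monomials gives mu = 9. Corank 2; j^3 = -3*p^2*q has shape L^2 M (L != M), so D-series; mu = 9 gives D_9.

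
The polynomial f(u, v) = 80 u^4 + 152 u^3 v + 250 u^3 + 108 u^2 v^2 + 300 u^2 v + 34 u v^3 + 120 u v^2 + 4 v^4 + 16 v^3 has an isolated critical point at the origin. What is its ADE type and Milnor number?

Type E_7, Milnor number mu = 7.

The Hessian of f at 0 has rank 0. Corank 2; j^3 = 2*(5*u + 2*v)^3 is a perfect cube, so E-series; the 4-jet and mu = 7 give E_7.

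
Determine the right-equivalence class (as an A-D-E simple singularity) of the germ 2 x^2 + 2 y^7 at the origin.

A_6

The Hessian of f at 0 is [[4, 0], [0, 0]] with rank 1, so corank 1. A Groebner basis of the Jacobian ideal J(f) in C{x,y} is {y^6, x}; counting standard monomials gives mu = 6. Corank 1: A-series; mu = 6 gives A_6.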